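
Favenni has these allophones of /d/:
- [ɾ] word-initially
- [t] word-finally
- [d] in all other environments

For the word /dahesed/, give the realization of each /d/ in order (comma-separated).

Occurrence 1 (position 1): word-initially → [ɾ].
Occurrence 2 (position 7): word-finally → [t].

[ɾ], [t]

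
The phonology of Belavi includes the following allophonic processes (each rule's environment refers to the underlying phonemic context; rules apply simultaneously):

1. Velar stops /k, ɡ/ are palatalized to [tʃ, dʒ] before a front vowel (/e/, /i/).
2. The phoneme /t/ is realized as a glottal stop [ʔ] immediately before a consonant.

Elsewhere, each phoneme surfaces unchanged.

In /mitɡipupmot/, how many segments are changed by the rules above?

Segments that undergo a rule: /t/ → [ʔ] (rule 2); /ɡ/ → [dʒ] (rule 1).
All other segments surface unchanged.

2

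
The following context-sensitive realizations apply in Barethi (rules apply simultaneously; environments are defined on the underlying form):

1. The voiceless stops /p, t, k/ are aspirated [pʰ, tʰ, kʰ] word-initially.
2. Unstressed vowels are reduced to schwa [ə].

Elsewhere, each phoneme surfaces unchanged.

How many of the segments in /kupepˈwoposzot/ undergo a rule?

5

Segments that undergo a rule: /k/ → [kʰ] (rule 1); /u/ → [ə] (rule 2); /e/ → [ə] (rule 2); /o/ → [ə] (rule 2); /o/ → [ə] (rule 2).
All other segments surface unchanged.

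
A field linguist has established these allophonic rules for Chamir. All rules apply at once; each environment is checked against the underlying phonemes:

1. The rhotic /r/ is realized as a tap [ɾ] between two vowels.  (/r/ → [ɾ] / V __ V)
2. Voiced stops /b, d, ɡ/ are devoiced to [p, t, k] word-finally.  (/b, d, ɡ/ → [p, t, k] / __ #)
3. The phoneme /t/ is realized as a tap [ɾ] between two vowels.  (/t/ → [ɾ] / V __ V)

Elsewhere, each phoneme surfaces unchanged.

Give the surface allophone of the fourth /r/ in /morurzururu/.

[ɾ]

Rule 1 applies to /r/ (between /u/ and /u/: between two vowels) → [ɾ].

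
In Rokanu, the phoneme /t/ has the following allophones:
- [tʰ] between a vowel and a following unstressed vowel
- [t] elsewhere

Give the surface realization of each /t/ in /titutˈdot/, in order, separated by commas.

[t], [tʰ], [t], [t]

Occurrence 1 (position 1): no conditioning environment matches → elsewhere allophone [t].
Occurrence 2 (position 3): between a vowel and a following unstressed vowel → [tʰ].
Occurrence 3 (position 5): no conditioning environment matches → elsewhere allophone [t].
Occurrence 4 (position 8): no conditioning environment matches → elsewhere allophone [t].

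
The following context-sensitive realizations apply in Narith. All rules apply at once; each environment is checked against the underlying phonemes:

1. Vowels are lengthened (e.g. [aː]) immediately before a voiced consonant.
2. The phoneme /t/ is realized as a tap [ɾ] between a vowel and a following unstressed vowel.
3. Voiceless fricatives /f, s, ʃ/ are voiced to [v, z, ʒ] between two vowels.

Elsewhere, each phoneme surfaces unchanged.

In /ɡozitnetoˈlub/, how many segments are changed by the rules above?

4

Segments that undergo a rule: /o/ → [oː] (rule 1); /t/ → [ɾ] (rule 2); /o/ → [oː] (rule 1); /u/ → [uː] (rule 1).
All other segments surface unchanged.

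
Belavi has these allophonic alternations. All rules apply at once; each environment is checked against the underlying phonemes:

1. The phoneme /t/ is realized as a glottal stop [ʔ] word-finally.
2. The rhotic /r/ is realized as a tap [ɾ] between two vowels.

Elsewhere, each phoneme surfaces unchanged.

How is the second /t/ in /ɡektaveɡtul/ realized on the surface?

[t]

/t/ (between /ɡ/ and /u/): rule 1 targets it, but not word-finally → unchanged [t].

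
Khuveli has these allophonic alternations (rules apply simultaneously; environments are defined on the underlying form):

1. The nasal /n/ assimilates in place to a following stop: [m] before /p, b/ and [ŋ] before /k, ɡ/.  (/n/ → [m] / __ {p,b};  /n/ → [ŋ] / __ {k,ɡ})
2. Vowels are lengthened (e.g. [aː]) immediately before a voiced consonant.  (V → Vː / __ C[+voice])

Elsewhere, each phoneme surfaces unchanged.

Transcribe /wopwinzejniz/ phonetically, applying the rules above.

/w/ stays [w].
/o/ (between /w/ and /p/) fails the environment for rule 2, so it stays [o].
/p/ (between /o/ and /w/): no rule targets it → [p].
/w/ (between /p/ and /i/) is unaffected → [w].
/i/ (between /w/ and /n/) occurs before a voiced consonant → [iː] by rule 2.
/n/ (between /i/ and /z/) is in the target of rule 1 but the environment (before a labial or velar stop) is not met → [n].
/z/ (between /n/ and /e/) is unaffected → [z].
/e/ — between /z/ and /j/, before a voiced consonant — surfaces as [eː] (rule 2).
/j/ — not in any rule's target class → [j].
/n/ (between /j/ and /i/) fails the environment for rule 1, so it stays [n].
Rule 2 applies to /i/ (between /n/ and /z/: before a voiced consonant) → [iː].
/z/ stays [z].

[wopwiːnzeːjniːz]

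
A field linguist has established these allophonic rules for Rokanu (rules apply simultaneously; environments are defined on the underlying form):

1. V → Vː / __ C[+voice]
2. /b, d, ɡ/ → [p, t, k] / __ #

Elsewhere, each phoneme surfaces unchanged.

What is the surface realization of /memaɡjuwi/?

[meːmaːɡjuːwi]

/m/ stays [m].
/e/ (between /m/ and /m/) occurs before a voiced consonant → [eː] by rule 1.
/m/ (between /e/ and /a/) is unaffected → [m].
/a/ (between /m/ and /ɡ/): before a voiced consonant, so rule 1 applies → [aː].
/ɡ/ — between /a/ and /j/; rule 2 does not apply here → [ɡ].
/j/ (between /ɡ/ and /u/): no rule targets it → [j].
/u/ — between /j/ and /w/, before a voiced consonant — surfaces as [uː] (rule 1).
/w/ stays [w].
/i/ — word-final; rule 1 does not apply here → [i].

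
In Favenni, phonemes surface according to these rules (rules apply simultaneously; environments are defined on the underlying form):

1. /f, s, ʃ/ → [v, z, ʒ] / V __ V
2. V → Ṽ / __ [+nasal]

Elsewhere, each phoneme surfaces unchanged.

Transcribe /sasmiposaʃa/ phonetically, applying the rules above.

[sasmipozaʒa]

/s/ (word-initial) fails the environment for rule 1, so it stays [s].
/a/ (between /s/ and /s/): rule 2 targets it, but not before a nasal consonant → unchanged [a].
/s/ (between /a/ and /m/) fails the environment for rule 1, so it stays [s].
/i/ (between /m/ and /p/): rule 2 targets it, but not before a nasal consonant → unchanged [i].
/o/ — between /p/ and /s/; rule 2 does not apply here → [o].
/s/ — between /o/ and /a/, between two vowels — surfaces as [z] (rule 1).
/a/ — between /s/ and /ʃ/; rule 2 does not apply here → [a].
/ʃ/ (between /a/ and /a/): between two vowels, so rule 1 applies → [ʒ].
/a/ — word-final; rule 2 does not apply here → [a].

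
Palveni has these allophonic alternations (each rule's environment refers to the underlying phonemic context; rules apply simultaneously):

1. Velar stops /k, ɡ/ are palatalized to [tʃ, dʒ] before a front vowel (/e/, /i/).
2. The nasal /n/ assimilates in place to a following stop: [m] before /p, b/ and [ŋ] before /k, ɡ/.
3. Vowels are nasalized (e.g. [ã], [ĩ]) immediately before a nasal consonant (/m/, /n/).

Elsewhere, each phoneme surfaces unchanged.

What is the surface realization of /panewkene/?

[pãnewtʃẽne]

/p/ — not in any rule's target class → [p].
/a/ (between /p/ and /n/) occurs before a nasal consonant → [ã] by rule 3.
/n/ (between /a/ and /e/) fails the environment for rule 2, so it stays [n].
/e/ — between /n/ and /w/; rule 3 does not apply here → [e].
/w/ (between /e/ and /k/): no rule targets it → [w].
/k/ (between /w/ and /e/) occurs before a front vowel → [tʃ] by rule 1.
/e/ (between /k/ and /n/) occurs before a nasal consonant → [ẽ] by rule 3.
/n/ (between /e/ and /e/) is in the target of rule 2 but the environment (before a labial or velar stop) is not met → [n].
/e/ (word-final) fails the environment for rule 3, so it stays [e].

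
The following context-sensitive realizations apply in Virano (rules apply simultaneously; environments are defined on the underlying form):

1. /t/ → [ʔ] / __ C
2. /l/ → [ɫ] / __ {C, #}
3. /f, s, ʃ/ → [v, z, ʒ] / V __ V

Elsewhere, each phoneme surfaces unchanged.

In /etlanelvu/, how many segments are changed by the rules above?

Segments that undergo a rule: /t/ → [ʔ] (rule 1); /l/ → [ɫ] (rule 2).
All other segments surface unchanged.

2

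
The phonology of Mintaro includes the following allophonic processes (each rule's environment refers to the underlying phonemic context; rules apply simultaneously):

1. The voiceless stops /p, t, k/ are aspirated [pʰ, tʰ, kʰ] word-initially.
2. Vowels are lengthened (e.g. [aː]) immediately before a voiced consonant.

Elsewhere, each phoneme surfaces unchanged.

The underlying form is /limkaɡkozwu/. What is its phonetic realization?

[liːmkaːɡkoːzwu]

/l/ (word-initial) is unaffected → [l].
/i/ (between /l/ and /m/): before a voiced consonant, so rule 2 applies → [iː].
/m/ (between /i/ and /k/) is unaffected → [m].
/k/ (between /m/ and /a/) is in the target of rule 1 but the environment (word-initially) is not met → [k].
/a/ (between /k/ and /ɡ/): before a voiced consonant, so rule 2 applies → [aː].
/ɡ/ — not in any rule's target class → [ɡ].
/k/ (between /ɡ/ and /o/): rule 1 targets it, but not word-initially → unchanged [k].
/o/ (between /k/ and /z/) occurs before a voiced consonant → [oː] by rule 2.
/z/ stays [z].
/w/ stays [w].
/u/ (word-final) is in the target of rule 2 but the environment (before a voiced consonant) is not met → [u].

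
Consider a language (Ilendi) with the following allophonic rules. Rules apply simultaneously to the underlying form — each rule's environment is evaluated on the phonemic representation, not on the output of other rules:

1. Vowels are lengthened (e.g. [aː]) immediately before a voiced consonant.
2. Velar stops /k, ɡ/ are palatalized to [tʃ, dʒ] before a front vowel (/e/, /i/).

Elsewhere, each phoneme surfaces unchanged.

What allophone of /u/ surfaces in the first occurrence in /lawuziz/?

[uː]

/u/ meets the environment for rule 1 (before a voiced consonant) → [uː].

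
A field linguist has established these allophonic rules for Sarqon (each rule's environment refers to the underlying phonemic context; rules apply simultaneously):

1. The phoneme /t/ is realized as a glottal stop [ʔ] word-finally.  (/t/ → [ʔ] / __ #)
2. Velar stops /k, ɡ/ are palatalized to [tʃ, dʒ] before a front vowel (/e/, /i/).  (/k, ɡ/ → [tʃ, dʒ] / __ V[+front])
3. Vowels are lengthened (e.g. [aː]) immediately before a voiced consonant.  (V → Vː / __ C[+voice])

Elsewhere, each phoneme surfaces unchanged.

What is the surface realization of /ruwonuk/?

[ruːwoːnuk]

/u/ (between /r/ and /w/) occurs before a voiced consonant → [uː] by rule 3.
Rule 3 applies to /o/ (between /w/ and /n/: before a voiced consonant) → [oː].
/u/ — between /n/ and /k/; rule 3 does not apply here → [u].
/k/ (word-final) fails the environment for rule 2, so it stays [k].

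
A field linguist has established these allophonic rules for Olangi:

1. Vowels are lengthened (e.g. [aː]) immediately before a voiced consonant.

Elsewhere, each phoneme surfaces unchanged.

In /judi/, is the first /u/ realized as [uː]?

Yes

/u/ meets the environment for rule 1 (before a voiced consonant) → [uː].
The actual realization is [uː], which matches [uː].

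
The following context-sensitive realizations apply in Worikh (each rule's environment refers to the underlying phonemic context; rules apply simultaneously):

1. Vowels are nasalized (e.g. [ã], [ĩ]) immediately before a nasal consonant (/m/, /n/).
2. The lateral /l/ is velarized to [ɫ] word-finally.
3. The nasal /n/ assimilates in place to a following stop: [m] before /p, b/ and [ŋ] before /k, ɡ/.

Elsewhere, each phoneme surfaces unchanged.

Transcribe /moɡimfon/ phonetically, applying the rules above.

[moɡĩmfõn]

/m/ (word-initial): no rule targets it → [m].
/o/ (between /m/ and /ɡ/): rule 1 targets it, but not before a nasal consonant → unchanged [o].
/ɡ/ (between /o/ and /i/): no rule targets it → [ɡ].
/i/ — between /ɡ/ and /m/, before a nasal consonant — surfaces as [ĩ] (rule 1).
/m/ (between /i/ and /f/): no rule targets it → [m].
/f/ — not in any rule's target class → [f].
Rule 1 applies to /o/ (between /f/ and /n/: before a nasal consonant) → [õ].
/n/ (word-final) is in the target of rule 3 but the environment (before a labial or velar stop) is not met → [n].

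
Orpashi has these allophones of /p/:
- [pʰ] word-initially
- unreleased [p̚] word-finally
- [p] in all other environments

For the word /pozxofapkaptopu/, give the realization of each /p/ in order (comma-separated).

Occurrence 1 (position 1): word-initially → [pʰ].
Occurrence 2 (position 8): no conditioning environment matches → elsewhere allophone [p].
Occurrence 3 (position 11): no conditioning environment matches → elsewhere allophone [p].
Occurrence 4 (position 14): no conditioning environment matches → elsewhere allophone [p].

[pʰ], [p], [p], [p]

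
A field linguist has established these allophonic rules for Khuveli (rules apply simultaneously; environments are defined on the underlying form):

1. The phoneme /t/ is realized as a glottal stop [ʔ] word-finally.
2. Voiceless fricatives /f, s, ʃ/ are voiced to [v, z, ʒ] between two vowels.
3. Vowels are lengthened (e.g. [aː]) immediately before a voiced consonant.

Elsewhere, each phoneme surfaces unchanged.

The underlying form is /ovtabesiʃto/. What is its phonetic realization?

Rule 3 applies to /o/ (word-initial: before a voiced consonant) → [oː].
/v/ stays [v].
/t/ (between /v/ and /a/) fails the environment for rule 1, so it stays [t].
/a/ — between /t/ and /b/, before a voiced consonant — surfaces as [aː] (rule 3).
/b/ (between /a/ and /e/) is unaffected → [b].
/e/ (between /b/ and /s/): rule 3 targets it, but not before a voiced consonant → unchanged [e].
Rule 2 applies to /s/ (between /e/ and /i/: between two vowels) → [z].
/i/ (between /s/ and /ʃ/): rule 3 targets it, but not before a voiced consonant → unchanged [i].
/ʃ/ (between /i/ and /t/) fails the environment for rule 2, so it stays [ʃ].
/t/ (between /ʃ/ and /o/) fails the environment for rule 1, so it stays [t].
/o/ — word-final; rule 3 does not apply here → [o].

[oːvtaːbeziʃto]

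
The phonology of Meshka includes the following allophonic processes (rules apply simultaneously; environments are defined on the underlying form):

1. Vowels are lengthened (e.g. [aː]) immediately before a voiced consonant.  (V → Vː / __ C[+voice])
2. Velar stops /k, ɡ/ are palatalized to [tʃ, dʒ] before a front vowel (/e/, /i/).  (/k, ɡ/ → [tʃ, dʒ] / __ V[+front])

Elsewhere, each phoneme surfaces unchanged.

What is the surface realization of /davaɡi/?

[daːvaːdʒi]

/a/ (between /d/ and /v/) occurs before a voiced consonant → [aː] by rule 1.
/a/ — between /v/ and /ɡ/, before a voiced consonant — surfaces as [aː] (rule 1).
/ɡ/ (between /a/ and /i/) occurs before a front vowel → [dʒ] by rule 2.
/i/ (word-final): rule 1 targets it, but not before a voiced consonant → unchanged [i].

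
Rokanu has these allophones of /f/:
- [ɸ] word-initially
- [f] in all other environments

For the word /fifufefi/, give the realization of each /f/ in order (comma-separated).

[ɸ], [f], [f], [f]

Occurrence 1 (position 1): word-initially → [ɸ].
Occurrence 2 (position 3): no conditioning environment matches → elsewhere allophone [f].
Occurrence 3 (position 5): no conditioning environment matches → elsewhere allophone [f].
Occurrence 4 (position 7): no conditioning environment matches → elsewhere allophone [f].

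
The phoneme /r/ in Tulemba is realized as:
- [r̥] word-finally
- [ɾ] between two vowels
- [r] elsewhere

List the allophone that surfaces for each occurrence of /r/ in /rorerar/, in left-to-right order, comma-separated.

Occurrence 1 (position 1): no conditioning environment matches → elsewhere allophone [r].
Occurrence 2 (position 3): between two vowels → [ɾ].
Occurrence 3 (position 5): between two vowels → [ɾ].
Occurrence 4 (position 7): word-finally → [r̥].

[r], [ɾ], [ɾ], [r̥]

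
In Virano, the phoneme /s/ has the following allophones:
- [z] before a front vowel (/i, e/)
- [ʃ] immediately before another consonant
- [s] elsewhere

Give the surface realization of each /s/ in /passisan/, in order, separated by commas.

[ʃ], [z], [s]

Occurrence 1 (position 3): immediately before another consonant → [ʃ].
Occurrence 2 (position 4): before a front vowel (/i, e/) → [z].
Occurrence 3 (position 6): no conditioning environment matches → elsewhere allophone [s].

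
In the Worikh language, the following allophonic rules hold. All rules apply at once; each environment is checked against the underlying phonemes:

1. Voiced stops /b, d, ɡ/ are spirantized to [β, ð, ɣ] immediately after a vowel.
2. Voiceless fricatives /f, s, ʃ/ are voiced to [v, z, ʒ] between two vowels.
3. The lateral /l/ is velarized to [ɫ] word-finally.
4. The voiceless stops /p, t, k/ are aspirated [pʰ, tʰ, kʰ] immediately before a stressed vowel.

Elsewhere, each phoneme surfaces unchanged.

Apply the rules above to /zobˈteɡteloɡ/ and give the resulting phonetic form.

[zoβˈtʰeɣteloɣ]

/z/ — not in any rule's target class → [z].
/o/ (between /z/ and /b/) is unaffected → [o].
Rule 1 applies to /b/ (between /o/ and /t/: immediately after a vowel) → [β].
/t/ (between /b/ and /e/) occurs immediately before a stressed vowel → [tʰ] by rule 4.
/e/ (between /t/ and /ɡ/) is unaffected → [e].
/ɡ/ (between /e/ and /t/) occurs immediately after a vowel → [ɣ] by rule 1.
/t/ (between /ɡ/ and /e/): rule 4 targets it, but not immediately before a stressed vowel → unchanged [t].
/e/ — not in any rule's target class → [e].
/l/ (between /e/ and /o/) fails the environment for rule 3, so it stays [l].
/o/ (between /l/ and /ɡ/): no rule targets it → [o].
Rule 1 applies to /ɡ/ (word-final: immediately after a vowel) → [ɣ].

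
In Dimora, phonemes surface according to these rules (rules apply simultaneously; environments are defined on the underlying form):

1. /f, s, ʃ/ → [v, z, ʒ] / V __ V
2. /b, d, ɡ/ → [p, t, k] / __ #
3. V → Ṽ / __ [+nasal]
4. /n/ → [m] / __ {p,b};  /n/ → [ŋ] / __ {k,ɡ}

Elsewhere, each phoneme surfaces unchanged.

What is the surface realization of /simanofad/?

[sĩmãnovat]

/s/ (word-initial) fails the environment for rule 1, so it stays [s].
/i/ — between /s/ and /m/, before a nasal consonant — surfaces as [ĩ] (rule 3).
/m/ (between /i/ and /a/): no rule targets it → [m].
/a/ (between /m/ and /n/): before a nasal consonant, so rule 3 applies → [ã].
/n/ (between /a/ and /o/) is in the target of rule 4 but the environment (before a labial or velar stop) is not met → [n].
/o/ (between /n/ and /f/): rule 3 targets it, but not before a nasal consonant → unchanged [o].
/f/ (between /o/ and /a/) occurs between two vowels → [v] by rule 1.
/a/ (between /f/ and /d/) is in the target of rule 3 but the environment (before a nasal consonant) is not met → [a].
/d/ meets the environment for rule 2 (word-finally) → [t].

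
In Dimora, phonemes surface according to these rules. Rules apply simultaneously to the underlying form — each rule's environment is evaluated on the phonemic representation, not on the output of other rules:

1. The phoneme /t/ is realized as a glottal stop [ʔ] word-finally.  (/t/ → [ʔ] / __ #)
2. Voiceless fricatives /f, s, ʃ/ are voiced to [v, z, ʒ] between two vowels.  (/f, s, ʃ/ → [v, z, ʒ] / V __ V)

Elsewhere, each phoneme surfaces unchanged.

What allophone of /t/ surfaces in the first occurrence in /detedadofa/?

[t]

/t/ (between /e/ and /e/) fails the environment for rule 1, so it stays [t].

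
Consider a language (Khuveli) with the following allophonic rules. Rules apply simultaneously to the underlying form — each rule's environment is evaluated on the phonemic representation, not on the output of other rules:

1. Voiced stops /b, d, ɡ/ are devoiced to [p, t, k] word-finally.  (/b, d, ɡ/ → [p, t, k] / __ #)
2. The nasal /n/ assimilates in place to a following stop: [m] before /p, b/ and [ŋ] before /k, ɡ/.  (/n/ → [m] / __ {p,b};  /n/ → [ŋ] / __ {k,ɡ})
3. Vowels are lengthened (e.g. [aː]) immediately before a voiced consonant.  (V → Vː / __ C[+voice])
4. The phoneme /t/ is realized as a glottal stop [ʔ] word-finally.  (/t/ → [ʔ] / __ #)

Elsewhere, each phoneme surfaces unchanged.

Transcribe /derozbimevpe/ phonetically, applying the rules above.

/d/ — word-initial; rule 1 does not apply here → [d].
/e/ meets the environment for rule 3 (before a voiced consonant) → [eː].
/o/ (between /r/ and /z/) occurs before a voiced consonant → [oː] by rule 3.
/b/ (between /z/ and /i/): rule 1 targets it, but not word-finally → unchanged [b].
/i/ meets the environment for rule 3 (before a voiced consonant) → [iː].
/e/ (between /m/ and /v/) occurs before a voiced consonant → [eː] by rule 3.
/e/ (word-final): rule 3 targets it, but not before a voiced consonant → unchanged [e].

[deːroːzbiːmeːvpe]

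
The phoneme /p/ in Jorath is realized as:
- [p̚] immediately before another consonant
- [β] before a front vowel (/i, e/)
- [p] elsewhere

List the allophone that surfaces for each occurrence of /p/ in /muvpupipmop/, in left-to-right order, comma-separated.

[p], [β], [p̚], [p]

Occurrence 1 (position 4): no conditioning environment matches → elsewhere allophone [p].
Occurrence 2 (position 6): before a front vowel (/i, e/) → [β].
Occurrence 3 (position 8): immediately before another consonant → [p̚].
Occurrence 4 (position 11): no conditioning environment matches → elsewhere allophone [p].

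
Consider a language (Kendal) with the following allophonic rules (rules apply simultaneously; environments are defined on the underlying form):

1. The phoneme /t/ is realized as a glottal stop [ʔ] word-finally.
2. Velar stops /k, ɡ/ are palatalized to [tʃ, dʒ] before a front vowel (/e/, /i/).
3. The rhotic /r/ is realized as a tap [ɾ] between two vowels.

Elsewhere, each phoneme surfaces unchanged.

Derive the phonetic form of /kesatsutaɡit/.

/k/ (word-initial): before a front vowel, so rule 2 applies → [tʃ].
/e/ (between /k/ and /s/): no rule targets it → [e].
/s/ — not in any rule's target class → [s].
/a/ stays [a].
/t/ (between /a/ and /s/): rule 1 targets it, but not word-finally → unchanged [t].
/s/ stays [s].
/u/ (between /s/ and /t/) is unaffected → [u].
/t/ (between /u/ and /a/) is in the target of rule 1 but the environment (word-finally) is not met → [t].
/a/ stays [a].
/ɡ/ — between /a/ and /i/, before a front vowel — surfaces as [dʒ] (rule 2).
/i/ (between /ɡ/ and /t/): no rule targets it → [i].
/t/ meets the environment for rule 1 (word-finally) → [ʔ].

[tʃesatsutadʒiʔ]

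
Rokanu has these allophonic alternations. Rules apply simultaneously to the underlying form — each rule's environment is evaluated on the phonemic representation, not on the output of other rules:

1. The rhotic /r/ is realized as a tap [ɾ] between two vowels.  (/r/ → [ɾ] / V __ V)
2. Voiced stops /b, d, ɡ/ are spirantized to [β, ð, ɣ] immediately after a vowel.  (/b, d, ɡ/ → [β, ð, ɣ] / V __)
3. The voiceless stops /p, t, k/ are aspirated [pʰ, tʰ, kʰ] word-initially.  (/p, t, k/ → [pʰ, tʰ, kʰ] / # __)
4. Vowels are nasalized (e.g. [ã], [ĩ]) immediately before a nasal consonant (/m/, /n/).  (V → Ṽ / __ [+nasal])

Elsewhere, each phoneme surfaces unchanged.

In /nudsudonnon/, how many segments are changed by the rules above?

4

Segments that undergo a rule: /d/ → [ð] (rule 2); /d/ → [ð] (rule 2); /o/ → [õ] (rule 4); /o/ → [õ] (rule 4).
All other segments surface unchanged.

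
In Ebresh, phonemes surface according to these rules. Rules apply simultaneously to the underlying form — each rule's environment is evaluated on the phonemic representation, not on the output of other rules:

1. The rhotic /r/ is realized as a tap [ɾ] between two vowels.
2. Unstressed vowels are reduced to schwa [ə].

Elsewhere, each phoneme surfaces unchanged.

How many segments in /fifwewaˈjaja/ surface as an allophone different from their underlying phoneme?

4

Segments that undergo a rule: /i/ → [ə] (rule 2); /e/ → [ə] (rule 2); /a/ → [ə] (rule 2); /a/ → [ə] (rule 2).
All other segments surface unchanged.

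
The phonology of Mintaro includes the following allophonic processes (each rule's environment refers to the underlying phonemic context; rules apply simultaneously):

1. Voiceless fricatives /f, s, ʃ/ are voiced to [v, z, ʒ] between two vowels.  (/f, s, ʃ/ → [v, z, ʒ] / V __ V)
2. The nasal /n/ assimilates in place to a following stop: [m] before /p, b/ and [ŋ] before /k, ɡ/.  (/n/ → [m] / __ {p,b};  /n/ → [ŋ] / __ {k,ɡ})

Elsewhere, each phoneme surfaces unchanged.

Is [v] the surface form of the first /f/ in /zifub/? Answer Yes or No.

/f/ (between /i/ and /u/): between two vowels, so rule 1 applies → [v].
The actual realization is [v], which matches [v].

Yes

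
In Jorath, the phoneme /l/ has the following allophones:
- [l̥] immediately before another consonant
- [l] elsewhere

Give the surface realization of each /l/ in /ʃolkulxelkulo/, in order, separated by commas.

Occurrence 1 (position 3): immediately before another consonant → [l̥].
Occurrence 2 (position 6): immediately before another consonant → [l̥].
Occurrence 3 (position 9): immediately before another consonant → [l̥].
Occurrence 4 (position 12): no conditioning environment matches → elsewhere allophone [l].

[l̥], [l̥], [l̥], [l]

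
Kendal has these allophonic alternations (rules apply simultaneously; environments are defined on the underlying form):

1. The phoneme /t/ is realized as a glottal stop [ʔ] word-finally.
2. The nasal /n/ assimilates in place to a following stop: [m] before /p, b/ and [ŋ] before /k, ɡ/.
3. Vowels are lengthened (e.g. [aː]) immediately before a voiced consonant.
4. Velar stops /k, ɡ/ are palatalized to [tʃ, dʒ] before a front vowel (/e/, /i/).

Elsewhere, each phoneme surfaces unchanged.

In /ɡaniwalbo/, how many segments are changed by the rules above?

3

Segments that undergo a rule: /a/ → [aː] (rule 3); /i/ → [iː] (rule 3); /a/ → [aː] (rule 3).
All other segments surface unchanged.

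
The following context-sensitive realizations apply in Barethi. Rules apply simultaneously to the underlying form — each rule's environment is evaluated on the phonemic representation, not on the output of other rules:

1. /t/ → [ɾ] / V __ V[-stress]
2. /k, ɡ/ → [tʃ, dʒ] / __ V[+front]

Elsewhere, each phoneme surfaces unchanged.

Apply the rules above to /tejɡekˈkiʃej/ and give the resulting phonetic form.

/t/ (word-initial): rule 1 targets it, but not between a vowel and a following unstressed vowel → unchanged [t].
Rule 2 applies to /ɡ/ (between /j/ and /e/: before a front vowel) → [dʒ].
/k/ (between /e/ and /k/) fails the environment for rule 2, so it stays [k].
/k/ (between /k/ and /i/) occurs before a front vowel → [tʃ] by rule 2.

[tejdʒekˈtʃiʃej]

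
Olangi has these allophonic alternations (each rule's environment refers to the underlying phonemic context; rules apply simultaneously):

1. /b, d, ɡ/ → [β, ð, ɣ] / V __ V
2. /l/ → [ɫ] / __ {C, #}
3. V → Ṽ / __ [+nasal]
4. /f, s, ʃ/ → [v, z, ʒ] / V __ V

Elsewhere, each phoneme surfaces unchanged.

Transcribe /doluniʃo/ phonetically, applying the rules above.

[dolũniʒo]

/d/ (word-initial) fails the environment for rule 1, so it stays [d].
/o/ (between /d/ and /l/) is in the target of rule 3 but the environment (before a nasal consonant) is not met → [o].
/l/ (between /o/ and /u/) fails the environment for rule 2, so it stays [l].
Rule 3 applies to /u/ (between /l/ and /n/: before a nasal consonant) → [ũ].
/i/ (between /n/ and /ʃ/): rule 3 targets it, but not before a nasal consonant → unchanged [i].
/ʃ/ — between /i/ and /o/, between two vowels — surfaces as [ʒ] (rule 4).
/o/ (word-final): rule 3 targets it, but not before a nasal consonant → unchanged [o].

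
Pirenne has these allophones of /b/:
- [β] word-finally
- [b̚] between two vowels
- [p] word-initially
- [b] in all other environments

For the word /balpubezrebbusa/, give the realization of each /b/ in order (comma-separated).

Occurrence 1 (position 1): word-initially → [p].
Occurrence 2 (position 6): between two vowels → [b̚].
Occurrence 3 (position 11): no conditioning environment matches → elsewhere allophone [b].
Occurrence 4 (position 12): no conditioning environment matches → elsewhere allophone [b].

[p], [b̚], [b], [b]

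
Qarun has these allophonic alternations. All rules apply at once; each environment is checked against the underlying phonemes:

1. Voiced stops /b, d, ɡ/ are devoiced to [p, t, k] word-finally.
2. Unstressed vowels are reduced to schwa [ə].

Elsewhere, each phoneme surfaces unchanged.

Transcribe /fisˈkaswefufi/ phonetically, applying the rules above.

/f/ (word-initial): no rule targets it → [f].
/i/ (between /f/ and /s/) occurs in an unstressed syllable → [ə] by rule 2.
/s/ (between /i/ and /k/): no rule targets it → [s].
/k/ — not in any rule's target class → [k].
/a/ (between /k/ and /s/) is in the target of rule 2 but the environment (in an unstressed syllable) is not met → [a].
/s/ — not in any rule's target class → [s].
/w/ (between /s/ and /e/): no rule targets it → [w].
/e/ (between /w/ and /f/): in an unstressed syllable, so rule 2 applies → [ə].
/f/ stays [f].
/u/ meets the environment for rule 2 (in an unstressed syllable) → [ə].
/f/ stays [f].
/i/ (word-final) occurs in an unstressed syllable → [ə] by rule 2.

[fəsˈkaswəfəfə]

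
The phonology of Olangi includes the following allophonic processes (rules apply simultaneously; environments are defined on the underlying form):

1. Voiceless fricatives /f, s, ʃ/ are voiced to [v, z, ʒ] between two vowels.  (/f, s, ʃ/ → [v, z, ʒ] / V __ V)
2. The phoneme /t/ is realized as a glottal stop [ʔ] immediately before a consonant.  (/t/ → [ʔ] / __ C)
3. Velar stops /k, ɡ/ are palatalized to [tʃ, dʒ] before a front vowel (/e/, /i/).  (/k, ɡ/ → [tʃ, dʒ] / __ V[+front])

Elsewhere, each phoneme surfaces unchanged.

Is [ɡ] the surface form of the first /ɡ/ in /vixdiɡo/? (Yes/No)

/ɡ/ — between /i/ and /o/; rule 3 does not apply here → [ɡ].
The actual realization is [ɡ], which matches [ɡ].

Yes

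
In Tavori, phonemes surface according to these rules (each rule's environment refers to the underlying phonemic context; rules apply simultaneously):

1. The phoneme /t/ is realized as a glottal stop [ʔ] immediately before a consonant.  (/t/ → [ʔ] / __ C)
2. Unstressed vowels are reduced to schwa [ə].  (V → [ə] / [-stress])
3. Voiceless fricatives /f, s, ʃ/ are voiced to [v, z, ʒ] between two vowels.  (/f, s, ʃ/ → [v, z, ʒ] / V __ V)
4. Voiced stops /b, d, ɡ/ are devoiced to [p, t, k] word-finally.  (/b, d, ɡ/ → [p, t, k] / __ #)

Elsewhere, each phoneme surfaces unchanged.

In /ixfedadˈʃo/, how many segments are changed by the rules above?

Segments that undergo a rule: /i/ → [ə] (rule 2); /e/ → [ə] (rule 2); /a/ → [ə] (rule 2).
All other segments surface unchanged.

3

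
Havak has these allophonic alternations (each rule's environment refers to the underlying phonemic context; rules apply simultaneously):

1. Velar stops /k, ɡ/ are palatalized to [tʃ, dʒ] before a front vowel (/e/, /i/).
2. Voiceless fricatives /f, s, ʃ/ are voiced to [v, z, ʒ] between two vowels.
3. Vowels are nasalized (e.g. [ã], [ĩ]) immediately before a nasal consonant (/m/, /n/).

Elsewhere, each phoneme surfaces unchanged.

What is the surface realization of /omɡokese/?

Rule 3 applies to /o/ (word-initial: before a nasal consonant) → [õ].
/m/ stays [m].
/ɡ/ (between /m/ and /o/): rule 1 targets it, but not before a front vowel → unchanged [ɡ].
/o/ (between /ɡ/ and /k/) is in the target of rule 3 but the environment (before a nasal consonant) is not met → [o].
Rule 1 applies to /k/ (between /o/ and /e/: before a front vowel) → [tʃ].
/e/ — between /k/ and /s/; rule 3 does not apply here → [e].
/s/ meets the environment for rule 2 (between two vowels) → [z].
/e/ — word-final; rule 3 does not apply here → [e].

[õmɡotʃeze]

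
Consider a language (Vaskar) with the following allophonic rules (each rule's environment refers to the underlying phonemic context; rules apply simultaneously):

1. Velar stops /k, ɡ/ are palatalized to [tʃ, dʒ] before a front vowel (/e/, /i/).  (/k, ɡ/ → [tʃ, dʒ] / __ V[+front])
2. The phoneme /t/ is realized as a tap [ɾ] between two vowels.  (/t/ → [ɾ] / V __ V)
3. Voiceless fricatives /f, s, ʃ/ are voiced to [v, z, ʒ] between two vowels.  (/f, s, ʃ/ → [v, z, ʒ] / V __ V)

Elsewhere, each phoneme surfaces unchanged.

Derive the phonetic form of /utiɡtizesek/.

/u/ stays [u].
/t/ (between /u/ and /i/): between two vowels, so rule 2 applies → [ɾ].
/i/ (between /t/ and /ɡ/) is unaffected → [i].
/ɡ/ (between /i/ and /t/) fails the environment for rule 1, so it stays [ɡ].
/t/ (between /ɡ/ and /i/) fails the environment for rule 2, so it stays [t].
/i/ (between /t/ and /z/): no rule targets it → [i].
/z/ (between /i/ and /e/) is unaffected → [z].
/e/ (between /z/ and /s/): no rule targets it → [e].
/s/ (between /e/ and /e/) occurs between two vowels → [z] by rule 3.
/e/ — not in any rule's target class → [e].
/k/ — word-final; rule 1 does not apply here → [k].

[uɾiɡtizezek]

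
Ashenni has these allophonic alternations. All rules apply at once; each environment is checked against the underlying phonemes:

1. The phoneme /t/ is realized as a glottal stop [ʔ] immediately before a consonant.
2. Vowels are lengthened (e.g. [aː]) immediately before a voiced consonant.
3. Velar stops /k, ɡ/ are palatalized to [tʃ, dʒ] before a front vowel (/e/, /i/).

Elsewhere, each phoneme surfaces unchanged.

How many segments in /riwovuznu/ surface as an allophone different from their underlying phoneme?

3

Segments that undergo a rule: /i/ → [iː] (rule 2); /o/ → [oː] (rule 2); /u/ → [uː] (rule 2).
All other segments surface unchanged.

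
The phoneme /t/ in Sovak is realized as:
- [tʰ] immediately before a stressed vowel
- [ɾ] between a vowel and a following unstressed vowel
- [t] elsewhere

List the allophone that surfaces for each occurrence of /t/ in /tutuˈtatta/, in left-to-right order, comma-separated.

Occurrence 1 (position 1): no conditioning environment matches → elsewhere allophone [t].
Occurrence 2 (position 3): between a vowel and an unstressed vowel → [ɾ].
Occurrence 3 (position 5): immediately before a stressed vowel → [tʰ].
Occurrence 4 (position 7): no conditioning environment matches → elsewhere allophone [t].
Occurrence 5 (position 8): no conditioning environment matches → elsewhere allophone [t].

[t], [ɾ], [tʰ], [t], [t]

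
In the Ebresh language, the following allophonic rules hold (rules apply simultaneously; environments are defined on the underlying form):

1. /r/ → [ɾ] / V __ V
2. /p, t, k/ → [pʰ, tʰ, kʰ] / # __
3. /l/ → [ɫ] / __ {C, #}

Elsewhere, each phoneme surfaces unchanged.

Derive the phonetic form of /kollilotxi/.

/k/ — word-initial, word-initially — surfaces as [kʰ] (rule 2).
/o/ — not in any rule's target class → [o].
/l/ (between /o/ and /l/) occurs word-finally or immediately before a consonant → [ɫ] by rule 3.
/l/ (between /l/ and /i/): rule 3 targets it, but not word-finally or immediately before a consonant → unchanged [l].
/i/ stays [i].
/l/ (between /i/ and /o/) is in the target of rule 3 but the environment (word-finally or immediately before a consonant) is not met → [l].
/o/ — not in any rule's target class → [o].
/t/ — between /o/ and /x/; rule 2 does not apply here → [t].
/x/ (between /t/ and /i/) is unaffected → [x].
/i/ (word-final) is unaffected → [i].

[kʰoɫlilotxi]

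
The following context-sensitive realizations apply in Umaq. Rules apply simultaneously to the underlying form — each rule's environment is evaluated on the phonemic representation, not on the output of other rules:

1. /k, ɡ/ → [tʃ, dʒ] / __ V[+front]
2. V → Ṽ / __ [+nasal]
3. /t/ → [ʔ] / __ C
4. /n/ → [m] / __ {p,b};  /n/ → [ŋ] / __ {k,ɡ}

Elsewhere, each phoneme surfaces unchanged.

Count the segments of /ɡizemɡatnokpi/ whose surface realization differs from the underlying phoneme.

Segments that undergo a rule: /ɡ/ → [dʒ] (rule 1); /e/ → [ẽ] (rule 2); /t/ → [ʔ] (rule 3).
All other segments surface unchanged.

3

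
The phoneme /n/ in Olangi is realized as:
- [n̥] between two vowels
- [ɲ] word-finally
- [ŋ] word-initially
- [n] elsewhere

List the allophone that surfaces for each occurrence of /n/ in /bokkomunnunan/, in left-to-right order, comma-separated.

[n], [n], [n̥], [ɲ]

Occurrence 1 (position 8): no conditioning environment matches → elsewhere allophone [n].
Occurrence 2 (position 9): no conditioning environment matches → elsewhere allophone [n].
Occurrence 3 (position 11): between two vowels → [n̥].
Occurrence 4 (position 13): word-finally → [ɲ].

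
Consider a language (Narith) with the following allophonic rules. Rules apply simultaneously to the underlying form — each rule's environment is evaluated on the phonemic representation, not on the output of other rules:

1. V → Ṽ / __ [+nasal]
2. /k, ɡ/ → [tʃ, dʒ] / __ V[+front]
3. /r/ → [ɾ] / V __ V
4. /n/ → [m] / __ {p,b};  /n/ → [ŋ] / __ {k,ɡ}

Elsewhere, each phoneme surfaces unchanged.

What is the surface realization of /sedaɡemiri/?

/s/ — not in any rule's target class → [s].
/e/ — between /s/ and /d/; rule 1 does not apply here → [e].
/d/ (between /e/ and /a/) is unaffected → [d].
/a/ (between /d/ and /ɡ/) is in the target of rule 1 but the environment (before a nasal consonant) is not met → [a].
Rule 2 applies to /ɡ/ (between /a/ and /e/: before a front vowel) → [dʒ].
/e/ meets the environment for rule 1 (before a nasal consonant) → [ẽ].
/m/ (between /e/ and /i/) is unaffected → [m].
/i/ — between /m/ and /r/; rule 1 does not apply here → [i].
/r/ — between /i/ and /i/, between two vowels — surfaces as [ɾ] (rule 3).
/i/ (word-final) fails the environment for rule 1, so it stays [i].

[sedadʒẽmiɾi]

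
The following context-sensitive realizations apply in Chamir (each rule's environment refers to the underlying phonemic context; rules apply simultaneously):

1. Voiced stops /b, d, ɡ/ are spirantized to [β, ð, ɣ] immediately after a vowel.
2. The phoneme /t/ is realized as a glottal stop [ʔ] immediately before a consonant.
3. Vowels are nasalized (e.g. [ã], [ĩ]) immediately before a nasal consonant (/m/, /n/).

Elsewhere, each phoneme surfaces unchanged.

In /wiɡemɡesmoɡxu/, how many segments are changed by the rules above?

3

Segments that undergo a rule: /ɡ/ → [ɣ] (rule 1); /e/ → [ẽ] (rule 3); /ɡ/ → [ɣ] (rule 1).
All other segments surface unchanged.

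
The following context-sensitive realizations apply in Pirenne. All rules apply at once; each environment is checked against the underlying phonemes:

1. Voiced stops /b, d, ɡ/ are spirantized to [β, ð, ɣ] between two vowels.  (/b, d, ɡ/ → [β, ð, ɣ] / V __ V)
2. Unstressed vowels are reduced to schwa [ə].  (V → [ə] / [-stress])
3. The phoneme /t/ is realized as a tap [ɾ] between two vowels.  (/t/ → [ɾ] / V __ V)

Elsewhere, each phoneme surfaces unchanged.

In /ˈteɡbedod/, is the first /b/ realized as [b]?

Yes

/b/ (between /ɡ/ and /e/) is in the target of rule 1 but the environment (between two vowels) is not met → [b].
The actual realization is [b], which matches [b].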